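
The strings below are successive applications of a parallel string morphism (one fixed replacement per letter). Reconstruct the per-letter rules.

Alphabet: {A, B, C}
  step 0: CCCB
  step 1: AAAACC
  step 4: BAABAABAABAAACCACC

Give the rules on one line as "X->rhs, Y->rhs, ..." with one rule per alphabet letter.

A->B, B->ACC, C->A

  step 0 ⇒ step 1: CCCB ⇒ A·A·A·ACC
    B ↦ ACC
    C ↦ A
    A ↦ B  (constrained at step 1)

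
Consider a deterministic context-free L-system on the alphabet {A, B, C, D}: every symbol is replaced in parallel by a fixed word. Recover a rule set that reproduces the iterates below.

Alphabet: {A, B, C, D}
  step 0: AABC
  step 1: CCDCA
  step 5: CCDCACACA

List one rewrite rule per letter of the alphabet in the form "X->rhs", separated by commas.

A->C, B->DC, C->A, D->BC

  step 0 ⇒ step 1: AABC ⇒ C·C·DC·A
    A ↦ C
    B ↦ DC
    C ↦ A
    D ↦ BC  (constrained at step 1)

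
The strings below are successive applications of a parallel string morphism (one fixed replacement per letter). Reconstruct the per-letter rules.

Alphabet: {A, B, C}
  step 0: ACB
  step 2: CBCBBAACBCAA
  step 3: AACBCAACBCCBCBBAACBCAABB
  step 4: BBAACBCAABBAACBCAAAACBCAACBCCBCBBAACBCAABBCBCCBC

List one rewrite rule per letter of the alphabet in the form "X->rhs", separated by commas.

  step 3 ⇒ step 4: AACBCAACBCCBCBBAACBCAABB ⇒ B·B·AA·CBC·AA·B·B·AA·CBC·AA·AA·CBC·AA·CBC·CBC·B·B·AA·CBC·AA·B·B·CBC·CBC
    A ↦ B
    B ↦ CBC
    C ↦ AA

A->B, B->CBC, C->AA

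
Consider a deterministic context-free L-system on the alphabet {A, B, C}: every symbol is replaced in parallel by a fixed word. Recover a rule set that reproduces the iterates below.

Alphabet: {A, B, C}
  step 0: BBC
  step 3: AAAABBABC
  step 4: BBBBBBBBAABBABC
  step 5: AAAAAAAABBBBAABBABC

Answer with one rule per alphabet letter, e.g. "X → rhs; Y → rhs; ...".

A->BB, B->A, C->BC

  step 4 ⇒ step 5: BBBBBBBBAABBABC ⇒ A·A·A·A·A·A·A·A·BB·BB·A·A·BB·A·BC
    A ↦ BB
    B ↦ A
    C ↦ BC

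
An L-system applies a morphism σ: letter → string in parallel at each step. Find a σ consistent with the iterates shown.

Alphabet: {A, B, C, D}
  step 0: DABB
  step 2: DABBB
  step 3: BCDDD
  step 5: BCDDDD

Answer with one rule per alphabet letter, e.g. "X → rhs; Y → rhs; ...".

  step 2 ⇒ step 3: DABBB ⇒ B·C·D·D·D
    A ↦ C
    B ↦ D
    D ↦ B
    C ↦ AB  (constrained at step 3)

A->C, B->D, C->AB, D->B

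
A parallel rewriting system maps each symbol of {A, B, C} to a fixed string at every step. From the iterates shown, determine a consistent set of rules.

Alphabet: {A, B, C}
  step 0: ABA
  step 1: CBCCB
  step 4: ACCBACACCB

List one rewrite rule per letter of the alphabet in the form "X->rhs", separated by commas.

  step 0 ⇒ step 1: ABA ⇒ CB·C·CB
    A ↦ CB
    B ↦ C
    C ↦ A  (constrained at step 1)

A->CB, B->C, C->A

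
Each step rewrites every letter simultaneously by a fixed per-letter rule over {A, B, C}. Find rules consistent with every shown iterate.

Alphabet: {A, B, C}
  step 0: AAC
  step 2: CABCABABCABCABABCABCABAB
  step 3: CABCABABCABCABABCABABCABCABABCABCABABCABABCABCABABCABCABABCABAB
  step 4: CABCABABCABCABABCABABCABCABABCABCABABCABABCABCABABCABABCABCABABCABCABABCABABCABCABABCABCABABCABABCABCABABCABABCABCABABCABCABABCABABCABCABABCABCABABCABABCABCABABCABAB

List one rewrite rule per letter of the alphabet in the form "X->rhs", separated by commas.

  step 3 ⇒ step 4: CABCABABCABCABABCABABCABCABABCABCABABCABABCABCABABCABCABABCABAB ⇒ CAB·CAB·AB·CAB·CAB·AB·CAB·AB·CAB·CAB·AB·CAB·CAB·AB·CAB·AB·CAB·CAB·AB·CAB·AB·CAB·CAB·AB·CAB·CAB·AB·CAB·AB·CAB·CAB·AB·CAB·CAB·AB·CAB·AB·CAB·CAB·AB·CAB·AB·CAB·CAB·AB·CAB·CAB·AB·CAB·AB·CAB·CAB·AB·CAB·CAB·AB·CAB·AB·CAB·CAB·AB·CAB·AB
    A ↦ CAB
    B ↦ AB
    C ↦ CAB

A->CAB, B->AB, C->CAB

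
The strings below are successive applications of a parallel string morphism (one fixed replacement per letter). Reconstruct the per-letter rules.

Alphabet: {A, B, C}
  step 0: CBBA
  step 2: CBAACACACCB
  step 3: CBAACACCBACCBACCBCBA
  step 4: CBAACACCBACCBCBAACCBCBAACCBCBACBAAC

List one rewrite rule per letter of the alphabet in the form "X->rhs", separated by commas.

A->AC, B->A, C->CB

  step 3 ⇒ step 4: CBAACACCBACCBACCBCBA ⇒ CB·A·AC·AC·CB·AC·CB·CB·A·AC·CB·CB·A·AC·CB·CB·A·CB·A·AC
    A ↦ AC
    B ↦ A
    C ↦ CB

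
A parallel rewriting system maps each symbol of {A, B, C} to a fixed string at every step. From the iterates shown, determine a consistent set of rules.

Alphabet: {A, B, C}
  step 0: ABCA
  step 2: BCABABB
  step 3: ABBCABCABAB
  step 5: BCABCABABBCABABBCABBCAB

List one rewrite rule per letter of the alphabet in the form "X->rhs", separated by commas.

A->C, B->AB, C->B

  step 2 ⇒ step 3: BCABABB ⇒ AB·B·C·AB·C·AB·AB
    A ↦ C
    B ↦ AB
    C ↦ B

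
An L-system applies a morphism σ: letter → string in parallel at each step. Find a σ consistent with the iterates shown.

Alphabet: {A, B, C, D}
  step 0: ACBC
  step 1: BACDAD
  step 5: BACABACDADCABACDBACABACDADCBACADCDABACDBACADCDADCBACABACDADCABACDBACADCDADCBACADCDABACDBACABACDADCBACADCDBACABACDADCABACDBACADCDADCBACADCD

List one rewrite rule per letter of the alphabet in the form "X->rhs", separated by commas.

A->BAC, B->A, C->D, D->ADC

  step 0 ⇒ step 1: ACBC ⇒ BAC·D·A·D
    A ↦ BAC
    B ↦ A
    C ↦ D
    D ↦ ADC  (constrained at step 1)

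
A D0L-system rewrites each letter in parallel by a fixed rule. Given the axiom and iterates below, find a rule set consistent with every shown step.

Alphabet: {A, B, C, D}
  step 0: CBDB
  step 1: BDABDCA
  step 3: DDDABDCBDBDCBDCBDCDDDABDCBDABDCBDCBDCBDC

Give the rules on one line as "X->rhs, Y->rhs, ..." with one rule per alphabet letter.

  step 0 ⇒ step 1: CBDB ⇒ BD·A·BDC·A
    B ↦ A
    C ↦ BD
    D ↦ BDC
    A ↦ DDD  (constrained at step 1)

A->DDD, B->A, C->BD, D->BDC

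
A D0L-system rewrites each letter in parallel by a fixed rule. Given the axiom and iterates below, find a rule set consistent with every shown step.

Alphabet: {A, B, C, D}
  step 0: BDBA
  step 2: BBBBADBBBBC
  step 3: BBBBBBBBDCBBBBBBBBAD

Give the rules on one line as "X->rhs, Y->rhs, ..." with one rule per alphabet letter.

  step 2 ⇒ step 3: BBBBADBBBBC ⇒ BB·BB·BB·BB·D·C·BB·BB·BB·BB·AD
    A ↦ D
    B ↦ BB
    C ↦ AD
    D ↦ C

A->D, B->BB, C->AD, D->C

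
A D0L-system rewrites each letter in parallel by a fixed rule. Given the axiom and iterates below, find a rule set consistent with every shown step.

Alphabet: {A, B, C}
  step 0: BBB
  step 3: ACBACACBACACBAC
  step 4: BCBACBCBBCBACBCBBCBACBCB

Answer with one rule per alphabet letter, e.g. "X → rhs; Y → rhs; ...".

  step 3 ⇒ step 4: ACBACACBACACBAC ⇒ BC·B·AC·BC·B·BC·B·AC·BC·B·BC·B·AC·BC·B
    A ↦ BC
    B ↦ AC
    C ↦ B

A->BC, B->AC, C->B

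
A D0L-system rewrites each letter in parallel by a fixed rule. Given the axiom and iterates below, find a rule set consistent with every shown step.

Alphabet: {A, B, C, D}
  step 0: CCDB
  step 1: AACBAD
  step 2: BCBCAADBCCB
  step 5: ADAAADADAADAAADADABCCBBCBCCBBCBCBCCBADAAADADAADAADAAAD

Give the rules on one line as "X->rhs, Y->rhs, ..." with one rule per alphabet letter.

A->BC, B->AD, C->A, D->CB

  step 1 ⇒ step 2: AACBAD ⇒ BC·BC·A·AD·BC·CB
    A ↦ BC
    B ↦ AD
    C ↦ A
    D ↦ CB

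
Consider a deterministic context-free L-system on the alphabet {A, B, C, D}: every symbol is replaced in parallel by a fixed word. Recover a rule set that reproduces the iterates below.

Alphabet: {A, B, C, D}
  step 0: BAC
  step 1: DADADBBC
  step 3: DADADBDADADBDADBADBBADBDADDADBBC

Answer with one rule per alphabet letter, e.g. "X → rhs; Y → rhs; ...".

A->AD, B->DAD, C->BBC, D->B

  step 0 ⇒ step 1: BAC ⇒ DAD·AD·BBC
    A ↦ AD
    B ↦ DAD
    C ↦ BBC
    D ↦ B  (constrained at step 1)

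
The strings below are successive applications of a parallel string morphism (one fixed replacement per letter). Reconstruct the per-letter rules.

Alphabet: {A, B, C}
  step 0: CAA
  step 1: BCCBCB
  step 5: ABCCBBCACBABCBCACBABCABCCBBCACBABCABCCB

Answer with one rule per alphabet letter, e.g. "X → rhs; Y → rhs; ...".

  step 0 ⇒ step 1: CAA ⇒ BC·CB·CB
    A ↦ CB
    C ↦ BC
    B ↦ A  (constrained at step 1)

A->CB, B->A, C->BC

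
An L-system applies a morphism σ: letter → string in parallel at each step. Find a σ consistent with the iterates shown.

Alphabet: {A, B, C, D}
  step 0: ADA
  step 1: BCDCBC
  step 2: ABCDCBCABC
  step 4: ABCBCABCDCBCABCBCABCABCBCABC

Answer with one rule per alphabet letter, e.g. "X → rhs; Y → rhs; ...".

  step 1 ⇒ step 2: BCDCBC ⇒ A·BC·DC·BC·A·BC
    B ↦ A
    C ↦ BC
    D ↦ DC
  step 0 ⇒ step 1: ADA ⇒ BC·DC·BC
    A ↦ BC

A->BC, B->A, C->BC, D->DC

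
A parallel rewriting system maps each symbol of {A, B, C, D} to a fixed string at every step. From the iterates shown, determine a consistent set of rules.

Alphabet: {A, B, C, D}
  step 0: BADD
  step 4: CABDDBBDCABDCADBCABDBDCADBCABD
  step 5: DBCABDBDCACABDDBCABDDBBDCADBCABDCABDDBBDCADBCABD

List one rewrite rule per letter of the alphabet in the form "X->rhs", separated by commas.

  step 4 ⇒ step 5: CABDDBBDCABDCADBCABDBDCADBCABD ⇒ D·B·CA·BD·BD·CA·CA·BD·D·B·CA·BD·D·B·BD·CA·D·B·CA·BD·CA·BD·D·B·BD·CA·D·B·CA·BD
    A ↦ B
    B ↦ CA
    C ↦ D
    D ↦ BD

A->B, B->CA, C->D, D->BD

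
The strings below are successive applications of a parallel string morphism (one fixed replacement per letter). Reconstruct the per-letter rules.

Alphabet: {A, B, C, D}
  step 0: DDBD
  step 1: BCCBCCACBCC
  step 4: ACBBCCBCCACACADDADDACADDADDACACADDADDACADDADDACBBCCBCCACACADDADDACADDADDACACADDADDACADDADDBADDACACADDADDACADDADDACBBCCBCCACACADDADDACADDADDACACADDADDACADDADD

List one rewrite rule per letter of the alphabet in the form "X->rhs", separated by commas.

A->B, B->AC, C->ADD, D->BCC

  step 0 ⇒ step 1: DDBD ⇒ BCC·BCC·AC·BCC
    B ↦ AC
    D ↦ BCC
    A ↦ B  (constrained at step 1)
    C ↦ ADD  (constrained at step 1)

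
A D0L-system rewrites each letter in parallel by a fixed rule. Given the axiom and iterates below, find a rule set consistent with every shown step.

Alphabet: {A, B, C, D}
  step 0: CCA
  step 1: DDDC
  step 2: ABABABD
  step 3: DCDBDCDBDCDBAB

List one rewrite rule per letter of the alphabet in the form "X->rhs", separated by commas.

A->DC, B->DB, C->D, D->AB

  step 2 ⇒ step 3: ABABABD ⇒ DC·DB·DC·DB·DC·DB·AB
    A ↦ DC
    B ↦ DB
    D ↦ AB
  step 0 ⇒ step 1: CCA ⇒ D·D·DC
    C ↦ D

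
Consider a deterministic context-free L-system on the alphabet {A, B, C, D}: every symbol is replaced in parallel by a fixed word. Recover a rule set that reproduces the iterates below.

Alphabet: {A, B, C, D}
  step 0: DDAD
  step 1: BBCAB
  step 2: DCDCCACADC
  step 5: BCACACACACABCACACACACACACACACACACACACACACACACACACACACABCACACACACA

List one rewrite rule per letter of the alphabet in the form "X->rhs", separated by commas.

  step 1 ⇒ step 2: BBCAB ⇒ DC·DC·CA·CA·DC
    A ↦ CA
    B ↦ DC
    C ↦ CA
  step 0 ⇒ step 1: DDAD ⇒ B·B·CA·B
    D ↦ B

A->CA, B->DC, C->CA, D->B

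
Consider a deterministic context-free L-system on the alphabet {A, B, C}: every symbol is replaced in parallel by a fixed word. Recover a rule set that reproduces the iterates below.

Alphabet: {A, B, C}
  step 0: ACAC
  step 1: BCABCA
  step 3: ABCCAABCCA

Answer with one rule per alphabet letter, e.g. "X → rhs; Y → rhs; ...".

A->BC, B->C, C->A

  step 0 ⇒ step 1: ACAC ⇒ BC·A·BC·A
    A ↦ BC
    C ↦ A
    B ↦ C  (constrained at step 1)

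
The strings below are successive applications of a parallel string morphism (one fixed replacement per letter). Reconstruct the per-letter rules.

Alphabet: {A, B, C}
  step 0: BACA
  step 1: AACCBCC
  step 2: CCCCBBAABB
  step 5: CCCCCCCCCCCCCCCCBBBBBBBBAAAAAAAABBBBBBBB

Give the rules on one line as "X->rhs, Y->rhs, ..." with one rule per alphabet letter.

  step 1 ⇒ step 2: AACCBCC ⇒ CC·CC·B·B·AA·B·B
    A ↦ CC
    B ↦ AA
    C ↦ B

A->CC, B->AA, C->B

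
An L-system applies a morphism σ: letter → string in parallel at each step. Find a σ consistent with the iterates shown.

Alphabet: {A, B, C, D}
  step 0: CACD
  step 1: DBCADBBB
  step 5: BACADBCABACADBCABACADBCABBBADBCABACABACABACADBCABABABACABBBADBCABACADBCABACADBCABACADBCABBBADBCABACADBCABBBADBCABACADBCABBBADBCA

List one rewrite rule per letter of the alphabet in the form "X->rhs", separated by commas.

  step 0 ⇒ step 1: CACD ⇒ DB·CA·DB·BB
    A ↦ CA
    C ↦ DB
    D ↦ BB
    B ↦ BA  (constrained at step 1)

A->CA, B->BA, C->DB, D->BB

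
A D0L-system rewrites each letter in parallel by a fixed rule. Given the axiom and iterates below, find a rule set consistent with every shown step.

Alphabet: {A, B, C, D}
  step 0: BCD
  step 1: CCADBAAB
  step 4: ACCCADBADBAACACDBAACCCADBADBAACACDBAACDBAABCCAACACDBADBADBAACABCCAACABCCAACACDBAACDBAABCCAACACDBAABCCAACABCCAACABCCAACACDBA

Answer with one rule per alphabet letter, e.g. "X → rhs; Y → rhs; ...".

  step 0 ⇒ step 1: BCD ⇒ CCA·DBA·AB
    B ↦ CCA
    C ↦ DBA
    D ↦ AB
    A ↦ AC  (constrained at step 1)

A->AC, B->CCA, C->DBA, D->AB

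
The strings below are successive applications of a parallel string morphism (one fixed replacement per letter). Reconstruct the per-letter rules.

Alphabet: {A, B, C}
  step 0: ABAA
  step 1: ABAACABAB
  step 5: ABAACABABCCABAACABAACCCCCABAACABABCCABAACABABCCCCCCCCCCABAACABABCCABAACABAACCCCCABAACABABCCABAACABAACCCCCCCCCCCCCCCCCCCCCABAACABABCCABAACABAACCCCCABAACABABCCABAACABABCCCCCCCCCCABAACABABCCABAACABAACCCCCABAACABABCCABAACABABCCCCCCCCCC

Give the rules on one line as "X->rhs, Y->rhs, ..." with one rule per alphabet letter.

  step 0 ⇒ step 1: ABAA ⇒ AB·AAC·AB·AB
    A ↦ AB
    B ↦ AAC
    C ↦ CC  (constrained at step 1)

A->AB, B->AAC, C->CC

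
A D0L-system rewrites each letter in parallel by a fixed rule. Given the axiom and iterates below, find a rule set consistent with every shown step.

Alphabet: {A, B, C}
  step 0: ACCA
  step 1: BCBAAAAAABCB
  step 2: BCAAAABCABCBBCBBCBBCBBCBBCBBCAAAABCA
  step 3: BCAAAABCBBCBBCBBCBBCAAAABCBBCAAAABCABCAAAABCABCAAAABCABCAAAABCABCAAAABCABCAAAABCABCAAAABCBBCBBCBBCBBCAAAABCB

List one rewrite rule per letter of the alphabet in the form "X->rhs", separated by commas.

A->BCB, B->BCA, C->AAA

  step 2 ⇒ step 3: BCAAAABCABCBBCBBCBBCBBCBBCBBCAAAABCA ⇒ BCA·AAA·BCB·BCB·BCB·BCB·BCA·AAA·BCB·BCA·AAA·BCA·BCA·AAA·BCA·BCA·AAA·BCA·BCA·AAA·BCA·BCA·AAA·BCA·BCA·AAA·BCA·BCA·AAA·BCB·BCB·BCB·BCB·BCA·AAA·BCB
    A ↦ BCB
    B ↦ BCA
    C ↦ AAA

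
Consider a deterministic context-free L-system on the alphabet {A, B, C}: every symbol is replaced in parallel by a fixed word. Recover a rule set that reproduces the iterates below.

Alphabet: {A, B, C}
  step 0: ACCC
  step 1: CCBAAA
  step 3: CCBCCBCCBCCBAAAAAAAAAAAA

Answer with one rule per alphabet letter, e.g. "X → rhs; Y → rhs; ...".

  step 0 ⇒ step 1: ACCC ⇒ CCB·A·A·A
    A ↦ CCB
    C ↦ A
    B ↦ AA  (constrained at step 1)

A->CCB, B->AA, C->A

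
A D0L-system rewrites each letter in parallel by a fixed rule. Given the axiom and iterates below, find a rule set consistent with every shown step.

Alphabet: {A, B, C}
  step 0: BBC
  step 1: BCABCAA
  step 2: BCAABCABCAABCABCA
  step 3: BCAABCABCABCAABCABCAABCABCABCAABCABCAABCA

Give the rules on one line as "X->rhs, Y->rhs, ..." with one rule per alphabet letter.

  step 2 ⇒ step 3: BCAABCABCAABCABCA ⇒ BCA·A·BCA·BCA·BCA·A·BCA·BCA·A·BCA·BCA·BCA·A·BCA·BCA·A·BCA
    A ↦ BCA
    B ↦ BCA
    C ↦ A

A->BCA, B->BCA, C->A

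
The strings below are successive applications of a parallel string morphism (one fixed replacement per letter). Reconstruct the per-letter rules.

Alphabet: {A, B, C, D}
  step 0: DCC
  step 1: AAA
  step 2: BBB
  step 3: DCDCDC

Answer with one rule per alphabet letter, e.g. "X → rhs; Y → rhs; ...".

  step 2 ⇒ step 3: BBB ⇒ DC·DC·DC
    B ↦ DC
  step 1 ⇒ step 2: AAA ⇒ B·B·B
    A ↦ B
  step 0 ⇒ step 1: DCC ⇒ A·A·A
    C ↦ A
  step 0 ⇒ step 1: DCC ⇒ A·A·A
    D ↦ A

A->B, B->DC, C->A, D->A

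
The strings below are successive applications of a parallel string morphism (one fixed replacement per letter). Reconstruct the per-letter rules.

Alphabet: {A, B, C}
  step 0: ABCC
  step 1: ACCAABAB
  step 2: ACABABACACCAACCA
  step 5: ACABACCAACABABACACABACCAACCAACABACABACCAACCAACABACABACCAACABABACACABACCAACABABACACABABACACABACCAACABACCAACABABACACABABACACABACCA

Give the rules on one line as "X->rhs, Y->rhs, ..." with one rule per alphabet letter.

A->AC, B->CA, C->AB

  step 1 ⇒ step 2: ACCAABAB ⇒ AC·AB·AB·AC·AC·CA·AC·CA
    A ↦ AC
    B ↦ CA
    C ↦ AB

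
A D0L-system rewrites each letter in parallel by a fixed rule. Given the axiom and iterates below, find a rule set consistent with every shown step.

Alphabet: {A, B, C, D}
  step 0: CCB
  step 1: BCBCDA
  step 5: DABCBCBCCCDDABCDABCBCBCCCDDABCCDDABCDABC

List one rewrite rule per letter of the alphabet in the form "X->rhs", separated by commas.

  step 0 ⇒ step 1: CCB ⇒ BC·BC·DA
    B ↦ DA
    C ↦ BC
    A ↦ D  (constrained at step 1)
    D ↦ C  (constrained at step 1)

A->D, B->DA, C->BC, D->C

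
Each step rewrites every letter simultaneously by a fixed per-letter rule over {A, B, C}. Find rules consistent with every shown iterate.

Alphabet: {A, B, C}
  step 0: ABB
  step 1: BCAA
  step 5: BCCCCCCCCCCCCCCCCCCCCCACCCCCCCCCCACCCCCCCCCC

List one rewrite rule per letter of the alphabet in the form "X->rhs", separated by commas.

A->BC, B->A, C->CC

  step 0 ⇒ step 1: ABB ⇒ BC·A·A
    A ↦ BC
    B ↦ A
    C ↦ CC  (constrained at step 1)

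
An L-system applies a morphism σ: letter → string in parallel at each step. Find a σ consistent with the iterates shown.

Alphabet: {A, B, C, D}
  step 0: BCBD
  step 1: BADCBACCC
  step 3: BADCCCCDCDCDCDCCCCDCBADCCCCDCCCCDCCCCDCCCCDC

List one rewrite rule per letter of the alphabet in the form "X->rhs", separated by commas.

  step 0 ⇒ step 1: BCBD ⇒ BA·DC·BA·CCC
    B ↦ BA
    C ↦ DC
    D ↦ CCC
    A ↦ DC  (constrained at step 1)

A->DC, B->BA, C->DC, D->CCC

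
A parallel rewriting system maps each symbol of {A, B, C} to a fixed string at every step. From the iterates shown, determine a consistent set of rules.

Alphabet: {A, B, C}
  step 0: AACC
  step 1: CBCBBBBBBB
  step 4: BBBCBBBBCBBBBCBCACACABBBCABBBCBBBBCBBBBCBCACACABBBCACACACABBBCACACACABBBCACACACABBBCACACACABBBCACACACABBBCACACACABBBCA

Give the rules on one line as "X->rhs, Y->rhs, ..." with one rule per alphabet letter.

A->CB, B->CA, C->BBB

  step 0 ⇒ step 1: AACC ⇒ CB·CB·BBB·BBB
    A ↦ CB
    C ↦ BBB
    B ↦ CA  (constrained at step 1)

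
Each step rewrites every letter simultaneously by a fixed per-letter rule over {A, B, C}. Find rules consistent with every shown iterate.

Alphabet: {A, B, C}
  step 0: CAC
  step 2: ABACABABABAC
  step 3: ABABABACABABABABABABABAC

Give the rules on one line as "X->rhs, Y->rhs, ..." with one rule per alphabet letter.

  step 2 ⇒ step 3: ABACABABABAC ⇒ AB·AB·AB·AC·AB·AB·AB·AB·AB·AB·AB·AC
    A ↦ AB
    B ↦ AB
    C ↦ AC

A->AB, B->AB, C->AC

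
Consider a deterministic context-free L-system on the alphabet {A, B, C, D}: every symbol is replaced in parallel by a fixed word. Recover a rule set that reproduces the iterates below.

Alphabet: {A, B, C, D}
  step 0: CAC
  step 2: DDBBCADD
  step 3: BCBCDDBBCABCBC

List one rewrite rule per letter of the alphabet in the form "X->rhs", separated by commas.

A->CA, B->D, C->BB, D->BC

  step 2 ⇒ step 3: DDBBCADD ⇒ BC·BC·D·D·BB·CA·BC·BC
    A ↦ CA
    B ↦ D
    C ↦ BB
    D ↦ BC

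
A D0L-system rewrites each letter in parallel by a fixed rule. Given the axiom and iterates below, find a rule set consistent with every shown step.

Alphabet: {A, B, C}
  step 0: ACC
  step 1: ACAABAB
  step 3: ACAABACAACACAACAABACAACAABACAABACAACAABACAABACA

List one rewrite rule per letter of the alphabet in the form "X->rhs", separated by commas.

A->ACA, B->CA, C->AB

  step 0 ⇒ step 1: ACC ⇒ ACA·AB·AB
    A ↦ ACA
    C ↦ AB
    B ↦ CA  (constrained at step 1)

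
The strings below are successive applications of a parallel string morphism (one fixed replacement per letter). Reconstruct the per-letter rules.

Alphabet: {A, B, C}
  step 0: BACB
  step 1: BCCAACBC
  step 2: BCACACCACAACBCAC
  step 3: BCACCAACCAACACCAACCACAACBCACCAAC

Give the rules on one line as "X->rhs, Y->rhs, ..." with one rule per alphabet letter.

A->CA, B->BC, C->AC

  step 2 ⇒ step 3: BCACACCACAACBCAC ⇒ BC·AC·CA·AC·CA·AC·AC·CA·AC·CA·CA·AC·BC·AC·CA·AC
    A ↦ CA
    B ↦ BC
    C ↦ AC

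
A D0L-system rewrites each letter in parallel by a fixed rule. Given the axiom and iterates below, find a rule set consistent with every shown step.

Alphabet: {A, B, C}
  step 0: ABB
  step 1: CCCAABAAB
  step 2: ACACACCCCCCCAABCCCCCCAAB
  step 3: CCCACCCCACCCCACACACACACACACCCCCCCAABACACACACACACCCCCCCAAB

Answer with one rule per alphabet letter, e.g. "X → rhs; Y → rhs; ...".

  step 2 ⇒ step 3: ACACACCCCCCCAABCCCCCCAAB ⇒ CCC·AC·CCC·AC·CCC·AC·AC·AC·AC·AC·AC·AC·CCC·CCC·AAB·AC·AC·AC·AC·AC·AC·CCC·CCC·AAB
    A ↦ CCC
    B ↦ AAB
    C ↦ AC

A->CCC, B->AAB, C->AC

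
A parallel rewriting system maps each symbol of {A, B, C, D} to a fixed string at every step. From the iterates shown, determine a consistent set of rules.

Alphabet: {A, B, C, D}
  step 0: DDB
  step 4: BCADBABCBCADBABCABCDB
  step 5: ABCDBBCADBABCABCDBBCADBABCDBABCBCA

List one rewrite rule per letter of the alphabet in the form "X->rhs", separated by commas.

  step 4 ⇒ step 5: BCADBABCBCADBABCABCDB ⇒ A·BC·DB·BC·A·DB·A·BC·A·BC·DB·BC·A·DB·A·BC·DB·A·BC·BC·A
    A ↦ DB
    B ↦ A
    C ↦ BC
    D ↦ BC

A->DB, B->A, C->BC, D->BC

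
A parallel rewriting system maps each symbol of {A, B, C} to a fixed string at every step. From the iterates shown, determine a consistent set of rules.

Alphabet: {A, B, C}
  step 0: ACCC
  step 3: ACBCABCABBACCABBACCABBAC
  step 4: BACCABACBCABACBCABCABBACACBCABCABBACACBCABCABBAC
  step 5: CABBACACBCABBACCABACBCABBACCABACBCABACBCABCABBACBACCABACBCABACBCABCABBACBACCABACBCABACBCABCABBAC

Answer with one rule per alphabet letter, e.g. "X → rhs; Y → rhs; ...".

A->B, B->CAB, C->AC

  step 4 ⇒ step 5: BACCABACBCABACBCABCABBACACBCABCABBACACBCABCABBAC ⇒ CAB·B·AC·AC·B·CAB·B·AC·CAB·AC·B·CAB·B·AC·CAB·AC·B·CAB·AC·B·CAB·CAB·B·AC·B·AC·CAB·AC·B·CAB·AC·B·CAB·CAB·B·AC·B·AC·CAB·AC·B·CAB·AC·B·CAB·CAB·B·AC
    A ↦ B
    B ↦ CAB
    C ↦ AC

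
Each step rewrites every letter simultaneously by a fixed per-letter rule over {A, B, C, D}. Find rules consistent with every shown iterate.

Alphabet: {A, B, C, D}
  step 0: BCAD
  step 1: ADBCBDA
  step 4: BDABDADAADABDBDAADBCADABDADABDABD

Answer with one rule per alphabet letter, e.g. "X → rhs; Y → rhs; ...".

A->BD, B->AD, C->BC, D->A

  step 0 ⇒ step 1: BCAD ⇒ AD·BC·BD·A
    A ↦ BD
    B ↦ AD
    C ↦ BC
    D ↦ A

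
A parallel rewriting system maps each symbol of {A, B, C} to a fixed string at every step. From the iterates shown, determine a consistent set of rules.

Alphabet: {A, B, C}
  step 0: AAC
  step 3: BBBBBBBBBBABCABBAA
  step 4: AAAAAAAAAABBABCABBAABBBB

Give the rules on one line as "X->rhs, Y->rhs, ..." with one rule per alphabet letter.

  step 3 ⇒ step 4: BBBBBBBBBBABCABBAA ⇒ A·A·A·A·A·A·A·A·A·A·BB·A·BCA·BB·A·A·BB·BB
    A ↦ BB
    B ↦ A
    C ↦ BCA

A->BB, B->A, C->BCA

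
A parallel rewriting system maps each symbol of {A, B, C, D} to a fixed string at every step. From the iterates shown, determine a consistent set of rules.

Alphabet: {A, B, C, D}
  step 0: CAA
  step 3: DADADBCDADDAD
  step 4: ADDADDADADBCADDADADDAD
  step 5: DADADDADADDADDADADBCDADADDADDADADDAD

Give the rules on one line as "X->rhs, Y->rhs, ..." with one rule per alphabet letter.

A->D, B->AD, C->BC, D->AD

  step 4 ⇒ step 5: ADDADDADADBCADDADADDAD ⇒ D·AD·AD·D·AD·AD·D·AD·D·AD·AD·BC·D·AD·AD·D·AD·D·AD·AD·D·AD
    A ↦ D
    B ↦ AD
    C ↦ BC
    D ↦ AD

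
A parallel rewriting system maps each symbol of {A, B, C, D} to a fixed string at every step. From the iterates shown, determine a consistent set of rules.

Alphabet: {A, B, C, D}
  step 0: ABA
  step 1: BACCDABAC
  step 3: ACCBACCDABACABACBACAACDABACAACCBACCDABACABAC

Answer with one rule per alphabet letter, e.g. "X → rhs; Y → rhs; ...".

A->BAC, B->CDA, C->A, D->CC

  step 0 ⇒ step 1: ABA ⇒ BAC·CDA·BAC
    A ↦ BAC
    B ↦ CDA
    C ↦ A  (constrained at step 1)
    D ↦ CC  (constrained at step 1)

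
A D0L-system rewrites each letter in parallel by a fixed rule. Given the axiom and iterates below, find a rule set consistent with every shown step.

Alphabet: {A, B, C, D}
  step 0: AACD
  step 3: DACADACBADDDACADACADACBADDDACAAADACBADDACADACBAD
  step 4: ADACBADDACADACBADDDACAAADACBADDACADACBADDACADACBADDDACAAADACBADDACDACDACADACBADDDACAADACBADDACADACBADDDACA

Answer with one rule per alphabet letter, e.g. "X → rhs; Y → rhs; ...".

  step 3 ⇒ step 4: DACADACBADDDACADACADACBADDDACAAADACBADDACADACBAD ⇒ A·DAC·BAD·DAC·A·DAC·BAD·D·DAC·A·A·A·DAC·BAD·DAC·A·DAC·BAD·DAC·A·DAC·BAD·D·DAC·A·A·A·DAC·BAD·DAC·DAC·DAC·A·DAC·BAD·D·DAC·A·A·DAC·BAD·DAC·A·DAC·BAD·D·DAC·A
    A ↦ DAC
    B ↦ D
    C ↦ BAD
    D ↦ A

A->DAC, B->D, C->BAD, D->A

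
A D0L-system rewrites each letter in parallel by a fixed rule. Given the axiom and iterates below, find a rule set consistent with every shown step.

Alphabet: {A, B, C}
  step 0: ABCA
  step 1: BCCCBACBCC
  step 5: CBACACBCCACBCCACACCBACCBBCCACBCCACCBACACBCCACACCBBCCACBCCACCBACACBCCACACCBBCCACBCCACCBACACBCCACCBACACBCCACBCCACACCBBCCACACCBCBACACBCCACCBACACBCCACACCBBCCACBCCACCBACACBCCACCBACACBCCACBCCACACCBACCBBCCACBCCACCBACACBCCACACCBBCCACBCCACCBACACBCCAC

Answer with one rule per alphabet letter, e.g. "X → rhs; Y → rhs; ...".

A->BCC, B->CB, C->AC

  step 0 ⇒ step 1: ABCA ⇒ BCC·CB·AC·BCC
    A ↦ BCC
    B ↦ CB
    C ↦ AC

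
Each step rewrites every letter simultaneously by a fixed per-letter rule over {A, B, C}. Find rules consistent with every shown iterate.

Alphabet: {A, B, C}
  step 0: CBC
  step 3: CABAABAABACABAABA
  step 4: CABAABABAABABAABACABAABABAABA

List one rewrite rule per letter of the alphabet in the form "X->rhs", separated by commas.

A->BA, B->A, C->CA

  step 3 ⇒ step 4: CABAABAABACABAABA ⇒ CA·BA·A·BA·BA·A·BA·BA·A·BA·CA·BA·A·BA·BA·A·BA
    A ↦ BA
    B ↦ A
    C ↦ CA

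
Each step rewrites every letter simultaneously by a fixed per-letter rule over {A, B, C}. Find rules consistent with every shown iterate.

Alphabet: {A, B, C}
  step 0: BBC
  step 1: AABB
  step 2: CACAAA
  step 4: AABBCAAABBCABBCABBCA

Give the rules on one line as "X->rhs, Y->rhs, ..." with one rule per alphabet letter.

A->CA, B->A, C->BB

  step 1 ⇒ step 2: AABB ⇒ CA·CA·A·A
    A ↦ CA
    B ↦ A
  step 0 ⇒ step 1: BBC ⇒ A·A·BB
    C ↦ BB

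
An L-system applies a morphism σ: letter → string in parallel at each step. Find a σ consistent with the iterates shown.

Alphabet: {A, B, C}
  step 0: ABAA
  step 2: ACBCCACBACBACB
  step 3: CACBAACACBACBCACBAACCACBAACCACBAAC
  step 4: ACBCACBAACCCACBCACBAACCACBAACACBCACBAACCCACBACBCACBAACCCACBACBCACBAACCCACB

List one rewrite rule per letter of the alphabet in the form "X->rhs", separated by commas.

  step 3 ⇒ step 4: CACBAACACBACBCACBAACCACBAACCACBAAC ⇒ ACB·C·ACB·AAC·C·C·ACB·C·ACB·AAC·C·ACB·AAC·ACB·C·ACB·AAC·C·C·ACB·ACB·C·ACB·AAC·C·C·ACB·ACB·C·ACB·AAC·C·C·ACB
    A ↦ C
    B ↦ AAC
    C ↦ ACB

A->C, B->AAC, C->ACB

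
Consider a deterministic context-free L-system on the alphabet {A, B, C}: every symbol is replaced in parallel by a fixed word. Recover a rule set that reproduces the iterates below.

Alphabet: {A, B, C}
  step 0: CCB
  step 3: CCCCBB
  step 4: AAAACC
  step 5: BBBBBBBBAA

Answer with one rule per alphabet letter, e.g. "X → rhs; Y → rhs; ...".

A->BB, B->C, C->A

  step 4 ⇒ step 5: AAAACC ⇒ BB·BB·BB·BB·A·A
    A ↦ BB
    C ↦ A
  step 3 ⇒ step 4: CCCCBB ⇒ A·A·A·A·C·C
    B ↦ C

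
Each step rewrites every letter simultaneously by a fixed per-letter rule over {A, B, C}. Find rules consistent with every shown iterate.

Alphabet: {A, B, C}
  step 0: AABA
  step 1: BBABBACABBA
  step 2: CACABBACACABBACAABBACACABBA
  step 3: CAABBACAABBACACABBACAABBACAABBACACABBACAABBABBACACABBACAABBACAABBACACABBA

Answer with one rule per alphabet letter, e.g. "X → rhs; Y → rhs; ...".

  step 2 ⇒ step 3: CACABBACACABBACAABBACACABBA ⇒ CAA·BBA·CAA·BBA·CA·CA·BBA·CAA·BBA·CAA·BBA·CA·CA·BBA·CAA·BBA·BBA·CA·CA·BBA·CAA·BBA·CAA·BBA·CA·CA·BBA
    A ↦ BBA
    B ↦ CA
    C ↦ CAA

A->BBA, B->CA, C->CAA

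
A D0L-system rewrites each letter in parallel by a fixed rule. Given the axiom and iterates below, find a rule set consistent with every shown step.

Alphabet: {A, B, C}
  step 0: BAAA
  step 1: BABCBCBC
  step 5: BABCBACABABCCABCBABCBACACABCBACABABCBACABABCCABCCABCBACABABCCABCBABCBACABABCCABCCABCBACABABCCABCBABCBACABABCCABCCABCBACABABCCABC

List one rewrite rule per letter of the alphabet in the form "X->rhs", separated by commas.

A->BC, B->BA, C->CA

  step 0 ⇒ step 1: BAAA ⇒ BA·BC·BC·BC
    A ↦ BC
    B ↦ BA
    C ↦ CA  (constrained at step 1)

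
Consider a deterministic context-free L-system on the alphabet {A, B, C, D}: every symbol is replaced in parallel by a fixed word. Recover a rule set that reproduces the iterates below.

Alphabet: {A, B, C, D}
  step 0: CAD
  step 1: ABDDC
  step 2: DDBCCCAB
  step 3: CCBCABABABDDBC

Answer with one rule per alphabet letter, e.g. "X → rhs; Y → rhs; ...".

A->DD, B->BC, C->AB, D->C

  step 2 ⇒ step 3: DDBCCCAB ⇒ C·C·BC·AB·AB·AB·DD·BC
    A ↦ DD
    B ↦ BC
    C ↦ AB
    D ↦ C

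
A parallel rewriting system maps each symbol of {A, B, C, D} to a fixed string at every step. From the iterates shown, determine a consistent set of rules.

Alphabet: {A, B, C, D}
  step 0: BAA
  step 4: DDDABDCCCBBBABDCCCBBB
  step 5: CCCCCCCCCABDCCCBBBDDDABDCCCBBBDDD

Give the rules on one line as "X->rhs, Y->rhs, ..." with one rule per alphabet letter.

  step 4 ⇒ step 5: DDDABDCCCBBBABDCCCBBB ⇒ CCC·CCC·CCC·AB·D·CCC·B·B·B·D·D·D·AB·D·CCC·B·B·B·D·D·D
    A ↦ AB
    B ↦ D
    C ↦ B
    D ↦ CCC

A->AB, B->D, C->B, D->CCC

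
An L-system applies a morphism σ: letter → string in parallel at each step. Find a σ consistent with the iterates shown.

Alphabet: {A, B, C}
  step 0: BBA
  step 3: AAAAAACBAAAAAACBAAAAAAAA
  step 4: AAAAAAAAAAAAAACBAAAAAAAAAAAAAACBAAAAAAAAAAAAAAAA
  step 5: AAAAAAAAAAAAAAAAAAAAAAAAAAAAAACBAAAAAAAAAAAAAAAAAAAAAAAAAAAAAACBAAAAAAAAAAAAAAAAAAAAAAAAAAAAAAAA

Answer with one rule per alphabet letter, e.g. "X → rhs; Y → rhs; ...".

  step 4 ⇒ step 5: AAAAAAAAAAAAAACBAAAAAAAAAAAAAACBAAAAAAAAAAAAAAAA ⇒ AA·AA·AA·AA·AA·AA·AA·AA·AA·AA·AA·AA·AA·AA·AA·CB·AA·AA·AA·AA·AA·AA·AA·AA·AA·AA·AA·AA·AA·AA·AA·CB·AA·AA·AA·AA·AA·AA·AA·AA·AA·AA·AA·AA·AA·AA·AA·AA
    A ↦ AA
    B ↦ CB
    C ↦ AA

A->AA, B->CB, C->AA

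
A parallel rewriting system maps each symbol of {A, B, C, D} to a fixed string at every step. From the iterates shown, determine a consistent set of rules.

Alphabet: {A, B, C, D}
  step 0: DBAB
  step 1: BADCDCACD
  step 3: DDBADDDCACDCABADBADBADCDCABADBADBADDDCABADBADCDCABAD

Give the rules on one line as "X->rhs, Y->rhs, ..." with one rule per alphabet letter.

A->CA, B->CD, C->DD, D->BAD

  step 0 ⇒ step 1: DBAB ⇒ BAD·CD·CA·CD
    A ↦ CA
    B ↦ CD
    D ↦ BAD
    C ↦ DD  (constrained at step 1)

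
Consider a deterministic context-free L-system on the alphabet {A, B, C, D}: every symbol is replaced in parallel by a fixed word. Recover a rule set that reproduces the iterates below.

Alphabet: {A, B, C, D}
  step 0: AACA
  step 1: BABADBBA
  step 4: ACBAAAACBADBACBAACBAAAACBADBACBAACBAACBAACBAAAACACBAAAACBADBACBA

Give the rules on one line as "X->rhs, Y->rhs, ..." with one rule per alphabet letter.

A->BA, B->AC, C->DB, D->AA

  step 0 ⇒ step 1: AACA ⇒ BA·BA·DB·BA
    A ↦ BA
    C ↦ DB
    B ↦ AC  (constrained at step 1)
    D ↦ AA  (constrained at step 1)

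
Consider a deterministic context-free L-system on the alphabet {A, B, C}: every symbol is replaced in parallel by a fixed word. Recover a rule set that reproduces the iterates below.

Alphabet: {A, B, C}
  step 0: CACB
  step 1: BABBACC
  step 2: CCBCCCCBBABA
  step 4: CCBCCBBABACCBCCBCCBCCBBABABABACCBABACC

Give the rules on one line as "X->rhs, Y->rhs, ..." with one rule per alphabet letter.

A->B, B->CC, C->BA

  step 1 ⇒ step 2: BABBACC ⇒ CC·B·CC·CC·B·BA·BA
    A ↦ B
    B ↦ CC
    C ↦ BA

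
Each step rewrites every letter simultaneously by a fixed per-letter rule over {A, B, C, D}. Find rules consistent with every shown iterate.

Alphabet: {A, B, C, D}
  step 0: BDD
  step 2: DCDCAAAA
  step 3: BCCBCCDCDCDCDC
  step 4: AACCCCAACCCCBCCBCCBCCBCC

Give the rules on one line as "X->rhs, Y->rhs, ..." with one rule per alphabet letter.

  step 3 ⇒ step 4: BCCBCCDCDCDCDC ⇒ AA·CC·CC·AA·CC·CC·B·CC·B·CC·B·CC·B·CC
    B ↦ AA
    C ↦ CC
    D ↦ B
  step 2 ⇒ step 3: DCDCAAAA ⇒ B·CC·B·CC·DC·DC·DC·DC
    A ↦ DC

A->DC, B->AA, C->CC, D->B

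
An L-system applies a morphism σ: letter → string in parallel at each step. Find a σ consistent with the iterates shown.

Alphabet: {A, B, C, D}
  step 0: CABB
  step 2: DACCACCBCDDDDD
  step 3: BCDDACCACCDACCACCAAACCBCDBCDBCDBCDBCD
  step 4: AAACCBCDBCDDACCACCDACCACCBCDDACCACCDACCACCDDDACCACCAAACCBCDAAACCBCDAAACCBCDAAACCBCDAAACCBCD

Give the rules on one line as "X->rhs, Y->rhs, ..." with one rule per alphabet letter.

  step 3 ⇒ step 4: BCDDACCACCDACCACCAAACCBCDBCDBCDBCDBCD ⇒ AA·ACC·BCD·BCD·D·ACC·ACC·D·ACC·ACC·BCD·D·ACC·ACC·D·ACC·ACC·D·D·D·ACC·ACC·AA·ACC·BCD·AA·ACC·BCD·AA·ACC·BCD·AA·ACC·BCD·AA·ACC·BCD
    A ↦ D
    B ↦ AA
    C ↦ ACC
    D ↦ BCD

A->D, B->AA, C->ACC, D->BCD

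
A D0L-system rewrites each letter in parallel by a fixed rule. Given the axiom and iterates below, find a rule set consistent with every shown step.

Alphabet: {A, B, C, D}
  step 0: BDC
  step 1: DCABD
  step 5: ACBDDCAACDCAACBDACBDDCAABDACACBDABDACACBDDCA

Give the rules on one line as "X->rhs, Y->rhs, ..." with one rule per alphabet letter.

A->AC, B->DC, C->BD, D->A

  step 0 ⇒ step 1: BDC ⇒ DC·A·BD
    B ↦ DC
    C ↦ BD
    D ↦ A
    A ↦ AC  (constrained at step 1)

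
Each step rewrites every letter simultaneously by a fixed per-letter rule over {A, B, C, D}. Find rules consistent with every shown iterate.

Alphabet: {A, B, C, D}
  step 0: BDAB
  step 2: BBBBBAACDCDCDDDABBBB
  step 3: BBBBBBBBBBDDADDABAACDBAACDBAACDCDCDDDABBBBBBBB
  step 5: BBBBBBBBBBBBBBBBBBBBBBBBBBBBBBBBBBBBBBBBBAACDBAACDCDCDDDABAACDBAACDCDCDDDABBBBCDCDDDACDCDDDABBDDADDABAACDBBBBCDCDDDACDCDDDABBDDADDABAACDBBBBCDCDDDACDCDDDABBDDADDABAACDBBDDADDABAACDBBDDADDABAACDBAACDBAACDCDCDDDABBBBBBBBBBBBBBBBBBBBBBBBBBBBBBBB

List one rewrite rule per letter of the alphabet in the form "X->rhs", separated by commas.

  step 2 ⇒ step 3: BBBBBAACDCDCDDDABBBB ⇒ BB·BB·BB·BB·BB·DDA·DDA·BAA·CD·BAA·CD·BAA·CD·CD·CD·DDA·BB·BB·BB·BB
    A ↦ DDA
    B ↦ BB
    C ↦ BAA
    D ↦ CD

A->DDA, B->BB, C->BAA, D->CD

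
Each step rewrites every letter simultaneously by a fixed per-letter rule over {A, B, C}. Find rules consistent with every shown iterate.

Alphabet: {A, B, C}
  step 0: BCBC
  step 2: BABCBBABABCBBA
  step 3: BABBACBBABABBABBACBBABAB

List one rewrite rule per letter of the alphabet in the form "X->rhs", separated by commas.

A->B, B->BA, C->CB

  step 2 ⇒ step 3: BABCBBABABCBBA ⇒ BA·B·BA·CB·BA·BA·B·BA·B·BA·CB·BA·BA·B
    A ↦ B
    B ↦ BA
    C ↦ CB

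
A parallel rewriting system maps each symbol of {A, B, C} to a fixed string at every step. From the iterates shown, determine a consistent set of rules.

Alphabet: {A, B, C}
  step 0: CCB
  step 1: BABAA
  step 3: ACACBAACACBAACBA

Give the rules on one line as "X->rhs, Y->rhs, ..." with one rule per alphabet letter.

A->AC, B->A, C->BA

  step 0 ⇒ step 1: CCB ⇒ BA·BA·A
    B ↦ A
    C ↦ BA
    A ↦ AC  (constrained at step 1)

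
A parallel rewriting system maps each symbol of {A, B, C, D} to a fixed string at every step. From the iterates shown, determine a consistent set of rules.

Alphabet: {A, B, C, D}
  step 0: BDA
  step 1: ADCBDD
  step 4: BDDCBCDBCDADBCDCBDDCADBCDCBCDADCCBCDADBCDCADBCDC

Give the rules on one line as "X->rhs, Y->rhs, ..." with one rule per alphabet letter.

A->BDD, B->AD, C->BCD, D->C

  step 0 ⇒ step 1: BDA ⇒ AD·C·BDD
    A ↦ BDD
    B ↦ AD
    D ↦ C
    C ↦ BCD  (constrained at step 1)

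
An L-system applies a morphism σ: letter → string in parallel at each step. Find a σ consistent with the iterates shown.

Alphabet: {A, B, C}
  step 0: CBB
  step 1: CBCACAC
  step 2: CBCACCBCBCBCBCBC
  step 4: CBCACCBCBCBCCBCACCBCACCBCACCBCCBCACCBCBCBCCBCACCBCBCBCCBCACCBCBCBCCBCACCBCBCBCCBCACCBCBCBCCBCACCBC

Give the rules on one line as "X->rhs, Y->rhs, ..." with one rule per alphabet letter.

  step 1 ⇒ step 2: CBCACAC ⇒ CBC·AC·CBC·B·CBC·B·CBC
    A ↦ B
    B ↦ AC
    C ↦ CBC

A->B, B->AC, C->CBC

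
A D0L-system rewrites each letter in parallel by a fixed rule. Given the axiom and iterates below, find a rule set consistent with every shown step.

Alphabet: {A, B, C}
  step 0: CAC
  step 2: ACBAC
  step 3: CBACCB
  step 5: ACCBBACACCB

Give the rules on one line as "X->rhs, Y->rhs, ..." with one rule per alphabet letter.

  step 2 ⇒ step 3: ACBAC ⇒ C·B·AC·C·B
    A ↦ C
    B ↦ AC
    C ↦ B

A->C, B->AC, C->B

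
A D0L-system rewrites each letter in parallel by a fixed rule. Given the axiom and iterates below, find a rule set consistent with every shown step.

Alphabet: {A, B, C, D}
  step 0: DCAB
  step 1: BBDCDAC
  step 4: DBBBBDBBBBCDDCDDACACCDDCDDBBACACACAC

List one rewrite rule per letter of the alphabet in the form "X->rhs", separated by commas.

A->CD, B->AC, C->D, D->BB

  step 0 ⇒ step 1: DCAB ⇒ BB·D·CD·AC
    A ↦ CD
    B ↦ AC
    C ↦ D
    D ↦ BB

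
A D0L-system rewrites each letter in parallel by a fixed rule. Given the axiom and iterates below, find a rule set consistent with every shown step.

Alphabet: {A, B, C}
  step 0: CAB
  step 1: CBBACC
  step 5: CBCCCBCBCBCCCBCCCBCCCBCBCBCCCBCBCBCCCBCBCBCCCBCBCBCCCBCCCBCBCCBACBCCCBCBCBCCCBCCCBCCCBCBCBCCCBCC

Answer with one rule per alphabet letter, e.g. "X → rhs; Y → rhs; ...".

  step 0 ⇒ step 1: CAB ⇒ CB·BA·CC
    A ↦ BA
    B ↦ CC
    C ↦ CB

A->BA, B->CC, C->CB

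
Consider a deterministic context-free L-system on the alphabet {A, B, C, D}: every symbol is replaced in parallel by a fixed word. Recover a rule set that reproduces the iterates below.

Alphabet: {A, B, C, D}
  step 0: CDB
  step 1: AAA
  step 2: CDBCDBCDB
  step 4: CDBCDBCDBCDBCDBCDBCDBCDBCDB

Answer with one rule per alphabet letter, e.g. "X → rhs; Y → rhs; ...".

A->CDB, B->A, C->A, D->A

  step 1 ⇒ step 2: AAA ⇒ CDB·CDB·CDB
    A ↦ CDB
  step 0 ⇒ step 1: CDB ⇒ A·A·A
    B ↦ A
  step 0 ⇒ step 1: CDB ⇒ A·A·A
    C ↦ A
  step 0 ⇒ step 1: CDB ⇒ A·A·A
    D ↦ A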